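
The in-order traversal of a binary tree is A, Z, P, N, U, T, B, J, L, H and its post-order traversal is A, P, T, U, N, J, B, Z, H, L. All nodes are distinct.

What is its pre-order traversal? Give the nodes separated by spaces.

The last element of post-order is the root; it splits in-order into left and right subtrees.
Root L: left subtree has 8 nodes {A, Z, P, N, U, T, B, J}, right has 1 {H}.
  Root Z: left subtree has 1 node {A}, right has 6 {P, N, U, T, B, J}.
    Root B: left subtree has 4 nodes {P, N, U, T}, right has 1 {J}.
      Root N: left subtree has 1 node {P}, right has 2 {U, T}.
        Root U: left subtree has 0 nodes { }, right has 1 {T}.

L Z A B N P U T J H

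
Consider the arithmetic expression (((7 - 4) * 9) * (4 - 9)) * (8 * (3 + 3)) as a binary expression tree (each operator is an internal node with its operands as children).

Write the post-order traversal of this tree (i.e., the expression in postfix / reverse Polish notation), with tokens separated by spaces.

Post-order on an expression tree gives postfix notation: for each operator, emit left operand, right operand, then the operator.

7 4 - 9 * 4 9 - * 8 3 3 + * *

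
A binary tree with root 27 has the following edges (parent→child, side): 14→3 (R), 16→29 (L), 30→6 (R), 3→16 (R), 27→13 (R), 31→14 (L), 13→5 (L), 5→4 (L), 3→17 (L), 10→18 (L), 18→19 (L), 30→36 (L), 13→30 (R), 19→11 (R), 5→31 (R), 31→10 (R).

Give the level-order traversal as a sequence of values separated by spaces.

Level-order visits nodes level by level from the root, left to right within each level.
Level 0: 27
Level 1: 13
Level 2: 5, 30
Level 3: 4, 31, 36, 6
Level 4: 14, 10
Level 5: 3, 18
Level 6: 17, 16, 19
Level 7: 29, 11

27 13 5 30 4 31 36 6 14 10 3 18 17 16 19 29 11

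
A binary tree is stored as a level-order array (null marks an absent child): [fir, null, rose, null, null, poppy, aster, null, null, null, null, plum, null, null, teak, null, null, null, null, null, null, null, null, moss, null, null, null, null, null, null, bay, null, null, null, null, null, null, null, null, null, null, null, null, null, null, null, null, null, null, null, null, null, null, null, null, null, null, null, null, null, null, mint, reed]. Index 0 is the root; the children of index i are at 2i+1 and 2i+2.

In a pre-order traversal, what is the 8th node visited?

Pre-order visits the node, then its left subtree, then its right subtree.
Visit fir.
At fir: no left child.
At fir: go right to rose.
  Visit rose.
  At rose: go left to poppy.
    Visit poppy.
    At poppy: go left to plum.
      Visit plum.
      At plum: go left to moss.
        moss is a leaf — visit moss.
      At plum: no right child.
    At poppy: no right child.
  At rose: go right to aster.
    Visit aster.
    At aster: no left child.
    At aster: go right to teak.
      Visit teak.
      At teak: no left child.
      At teak: go right to bay.
        Visit bay.
        At bay: go left to mint.
          mint is a leaf — visit mint.
        At bay: go right to reed.
          reed is a leaf — visit reed.
Full pre-order sequence: fir, rose, poppy, plum, moss, aster, teak, bay, mint, reed.

bay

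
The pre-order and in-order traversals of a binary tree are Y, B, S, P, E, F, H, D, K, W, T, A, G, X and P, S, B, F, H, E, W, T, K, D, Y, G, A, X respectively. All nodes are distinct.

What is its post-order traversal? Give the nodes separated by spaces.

P S H F T W K D E B G X A Y

The first element of pre-order is the root; it splits in-order into left and right subtrees.
Root Y: left subtree has 10 nodes {P, S, B, F, H, E, W, T, K, D}, right has 3 {G, A, X}.
  Root B: left subtree has 2 nodes {P, S}, right has 7 {F, H, E, W, T, K, D}.
    Root S: left subtree has 1 node {P}, right has 0 { }.
    Root E: left subtree has 2 nodes {F, H}, right has 4 {W, T, K, D}.
      Root F: left subtree has 0 nodes { }, right has 1 {H}.
      Root D: left subtree has 3 nodes {W, T, K}, right has 0 { }.
        Root K: left subtree has 2 nodes {W, T}, right has 0 { }.
          Root W: left subtree has 0 nodes { }, right has 1 {T}.
  Root A: left subtree has 1 node {G}, right has 1 {X}.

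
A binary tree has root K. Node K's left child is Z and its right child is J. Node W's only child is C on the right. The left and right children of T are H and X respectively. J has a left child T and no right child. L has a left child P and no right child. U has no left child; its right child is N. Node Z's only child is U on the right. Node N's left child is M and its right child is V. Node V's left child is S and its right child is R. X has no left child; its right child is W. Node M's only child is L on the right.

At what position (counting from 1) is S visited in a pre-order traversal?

Pre-order visits the node, then its left subtree, then its right subtree.
Visit K.
At K: go left to Z.
  Visit Z.
  At Z: no left child.
  At Z: go right to U.
    Visit U.
    At U: no left child.
    At U: go right to N.
      Visit N.
      At N: go left to M.
        Visit M.
        At M: no left child.
        At M: go right to L.
          Visit L.
          At L: go left to P.
            P is a leaf — visit P.
          At L: no right child.
      At N: go right to V.
        Visit V.
        At V: go left to S.
          S is a leaf — visit S.
        At V: go right to R.
          R is a leaf — visit R.
At K: go right to J.
  Visit J.
  At J: go left to T.
    Visit T.
    At T: go left to H.
      H is a leaf — visit H.
    At T: go right to X.
      Visit X.
      At X: no left child.
      At X: go right to W.
        Visit W.
        At W: no left child.
        At W: go right to C.
          C is a leaf — visit C.
  At J: no right child.
Full pre-order sequence: K, Z, U, N, M, L, P, V, S, R, J, T, H, X, W, C.

9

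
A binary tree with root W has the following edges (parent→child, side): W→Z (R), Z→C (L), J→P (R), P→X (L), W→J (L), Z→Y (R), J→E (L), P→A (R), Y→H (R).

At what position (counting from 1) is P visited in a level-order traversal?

5

Level-order visits nodes level by level from the root, left to right within each level.
Level 0: W
Level 1: J, Z
Level 2: E, P, C, Y
Level 3: X, A, H
Full level-order sequence: W, J, Z, E, P, C, Y, X, A, H.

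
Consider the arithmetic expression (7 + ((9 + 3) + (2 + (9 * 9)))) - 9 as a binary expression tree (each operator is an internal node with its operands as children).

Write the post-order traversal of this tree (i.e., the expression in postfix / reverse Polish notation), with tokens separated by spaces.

7 9 3 + 2 9 9 * + + + 9 -

Post-order on an expression tree gives postfix notation: for each operator, emit left operand, right operand, then the operator.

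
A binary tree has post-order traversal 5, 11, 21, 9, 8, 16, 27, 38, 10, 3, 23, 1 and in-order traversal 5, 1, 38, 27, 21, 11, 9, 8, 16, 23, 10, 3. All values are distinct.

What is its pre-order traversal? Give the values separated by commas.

1, 5, 23, 38, 27, 16, 8, 9, 21, 11, 3, 10

The last element of post-order is the root; it splits in-order into left and right subtrees.
Root 1: left subtree has 1 node {5}, right has 10 {38, 27, 21, 11, 9, 8, 16, 23, 10, 3}.
  Root 23: left subtree has 7 nodes {38, 27, 21, 11, 9, 8, 16}, right has 2 {10, 3}.
    Root 38: left subtree has 0 nodes { }, right has 6 {27, 21, 11, 9, 8, 16}.
      Root 27: left subtree has 0 nodes { }, right has 5 {21, 11, 9, 8, 16}.
        Root 16: left subtree has 4 nodes {21, 11, 9, 8}, right has 0 { }.
          Root 8: left subtree has 3 nodes {21, 11, 9}, right has 0 { }.
            Root 9: left subtree has 2 nodes {21, 11}, right has 0 { }.
              Root 21: left subtree has 0 nodes { }, right has 1 {11}.
    Root 3: left subtree has 1 node {10}, right has 0 { }.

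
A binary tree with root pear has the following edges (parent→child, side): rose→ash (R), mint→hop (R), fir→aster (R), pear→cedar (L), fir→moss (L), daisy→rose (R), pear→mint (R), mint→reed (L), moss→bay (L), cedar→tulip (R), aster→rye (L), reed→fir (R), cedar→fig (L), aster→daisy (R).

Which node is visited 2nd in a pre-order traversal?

Pre-order visits the node, then its left subtree, then its right subtree.
Visit pear.
At pear: go left to cedar.
  Visit cedar.
  At cedar: go left to fig.
    fig is a leaf — visit fig.
  At cedar: go right to tulip.
    tulip is a leaf — visit tulip.
At pear: go right to mint.
  Visit mint.
  At mint: go left to reed.
    Visit reed.
    At reed: no left child.
    At reed: go right to fir.
      Visit fir.
      At fir: go left to moss.
        Visit moss.
        At moss: go left to bay.
          bay is a leaf — visit bay.
        At moss: no right child.
      At fir: go right to aster.
        Visit aster.
        At aster: go left to rye.
          rye is a leaf — visit rye.
        At aster: go right to daisy.
          Visit daisy.
          At daisy: no left child.
          At daisy: go right to rose.
            Visit rose.
            At rose: no left child.
            At rose: go right to ash.
              ash is a leaf — visit ash.
  At mint: go right to hop.
    hop is a leaf — visit hop.
Full pre-order sequence: pear, cedar, fig, tulip, mint, reed, fir, moss, bay, aster, rye, daisy, rose, ash, hop.

cedar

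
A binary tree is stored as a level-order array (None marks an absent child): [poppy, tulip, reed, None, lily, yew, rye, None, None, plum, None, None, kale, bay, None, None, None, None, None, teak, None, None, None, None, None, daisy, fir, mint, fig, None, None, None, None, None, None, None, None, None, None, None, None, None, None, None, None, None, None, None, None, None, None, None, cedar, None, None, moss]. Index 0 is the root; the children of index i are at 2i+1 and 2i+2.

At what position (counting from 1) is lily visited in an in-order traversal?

In-order visits the left subtree, then the node, then the right subtree.
At poppy: go left to tulip.
  At tulip: no left child.
  Visit tulip.
  At tulip: go right to lily.
    At lily: go left to plum.
      At plum: go left to teak.
        teak is a leaf — visit teak.
      Visit plum.
      At plum: no right child.
    Visit lily.
    At lily: no right child.
Visit poppy.
At poppy: go right to reed.
  At reed: go left to yew.
    At yew: no left child.
    Visit yew.
    At yew: go right to kale.
      At kale: go left to daisy.
        At daisy: no left child.
        Visit daisy.
        At daisy: go right to cedar.
          cedar is a leaf — visit cedar.
      Visit kale.
      At kale: go right to fir.
        fir is a leaf — visit fir.
  Visit reed.
  At reed: go right to rye.
    At rye: go left to bay.
      At bay: go left to mint.
        At mint: go left to moss.
          moss is a leaf — visit moss.
        Visit mint.
        At mint: no right child.
      Visit bay.
      At bay: go right to fig.
        fig is a leaf — visit fig.
    Visit rye.
    At rye: no right child.
Full in-order sequence: tulip, teak, plum, lily, poppy, yew, daisy, cedar, kale, fir, reed, moss, mint, bay, fig, rye.

4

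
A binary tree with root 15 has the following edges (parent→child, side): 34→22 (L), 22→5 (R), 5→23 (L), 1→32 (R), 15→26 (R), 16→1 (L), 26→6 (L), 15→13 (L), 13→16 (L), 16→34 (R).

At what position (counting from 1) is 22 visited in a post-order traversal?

5

Post-order visits the left subtree, then the right subtree, then the node.
At 15: go left to 13.
  At 13: go left to 16.
    At 16: go left to 1.
      At 1: no left child.
      At 1: go right to 32.
        32 is a leaf — visit 32.
      Visit 1.
    At 16: go right to 34.
      At 34: go left to 22.
        At 22: no left child.
        At 22: go right to 5.
          At 5: go left to 23.
            23 is a leaf — visit 23.
          At 5: no right child.
          Visit 5.
        Visit 22.
      At 34: no right child.
      Visit 34.
    Visit 16.
  At 13: no right child.
  Visit 13.
At 15: go right to 26.
  At 26: go left to 6.
    6 is a leaf — visit 6.
  At 26: no right child.
  Visit 26.
Visit 15.
Full post-order sequence: 32, 1, 23, 5, 22, 34, 16, 13, 6, 26, 15.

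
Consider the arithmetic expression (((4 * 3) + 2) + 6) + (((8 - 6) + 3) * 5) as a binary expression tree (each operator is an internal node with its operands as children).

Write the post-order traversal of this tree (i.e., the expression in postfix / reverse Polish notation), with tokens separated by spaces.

Post-order on an expression tree gives postfix notation: for each operator, emit left operand, right operand, then the operator.

4 3 * 2 + 6 + 8 6 - 3 + 5 * +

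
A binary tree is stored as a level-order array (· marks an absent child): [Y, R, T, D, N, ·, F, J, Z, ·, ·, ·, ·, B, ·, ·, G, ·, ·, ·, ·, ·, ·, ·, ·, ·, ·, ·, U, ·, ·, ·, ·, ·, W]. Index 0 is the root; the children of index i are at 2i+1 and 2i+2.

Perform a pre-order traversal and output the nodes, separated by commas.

Y, R, D, J, G, W, Z, N, T, F, B, U

Pre-order visits the node, then its left subtree, then its right subtree.
Visit Y.
At Y: go left to R.
  Visit R.
  At R: go left to D.
    Visit D.
    At D: go left to J.
      Visit J.
      At J: no left child.
      At J: go right to G.
        Visit G.
        At G: no left child.
        At G: go right to W.
          W is a leaf — visit W.
    At D: go right to Z.
      Z is a leaf — visit Z.
  At R: go right to N.
    N is a leaf — visit N.
At Y: go right to T.
  Visit T.
  At T: no left child.
  At T: go right to F.
    Visit F.
    At F: go left to B.
      Visit B.
      At B: no left child.
      At B: go right to U.
        U is a leaf — visit U.
    At F: no right child.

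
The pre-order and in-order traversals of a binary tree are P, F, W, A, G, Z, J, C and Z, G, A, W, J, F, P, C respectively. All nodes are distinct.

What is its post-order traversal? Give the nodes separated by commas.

Z, G, A, J, W, F, C, P

The first element of pre-order is the root; it splits in-order into left and right subtrees.
Root P: left subtree has 6 nodes {Z, G, A, W, J, F}, right has 1 {C}.
  Root F: left subtree has 5 nodes {Z, G, A, W, J}, right has 0 { }.
    Root W: left subtree has 3 nodes {Z, G, A}, right has 1 {J}.
      Root A: left subtree has 2 nodes {Z, G}, right has 0 { }.
        Root G: left subtree has 1 node {Z}, right has 0 { }.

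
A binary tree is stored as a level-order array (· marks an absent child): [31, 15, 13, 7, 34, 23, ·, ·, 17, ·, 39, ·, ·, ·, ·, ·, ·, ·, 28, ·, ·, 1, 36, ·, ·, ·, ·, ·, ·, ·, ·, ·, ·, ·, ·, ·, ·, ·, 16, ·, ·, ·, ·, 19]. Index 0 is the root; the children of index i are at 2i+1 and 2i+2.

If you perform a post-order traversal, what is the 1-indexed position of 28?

2

Post-order visits the left subtree, then the right subtree, then the node.
At 31: go left to 15.
  At 15: go left to 7.
    At 7: no left child.
    At 7: go right to 17.
      At 17: no left child.
      At 17: go right to 28.
        At 28: no left child.
        At 28: go right to 16.
          16 is a leaf — visit 16.
        Visit 28.
      Visit 17.
    Visit 7.
  At 15: go right to 34.
    At 34: no left child.
    At 34: go right to 39.
      At 39: go left to 1.
        At 1: go left to 19.
          19 is a leaf — visit 19.
        At 1: no right child.
        Visit 1.
      At 39: go right to 36.
        36 is a leaf — visit 36.
      Visit 39.
    Visit 34.
  Visit 15.
At 31: go right to 13.
  At 13: go left to 23.
    23 is a leaf — visit 23.
  At 13: no right child.
  Visit 13.
Visit 31.
Full post-order sequence: 16, 28, 17, 7, 19, 1, 36, 39, 34, 15, 23, 13, 31.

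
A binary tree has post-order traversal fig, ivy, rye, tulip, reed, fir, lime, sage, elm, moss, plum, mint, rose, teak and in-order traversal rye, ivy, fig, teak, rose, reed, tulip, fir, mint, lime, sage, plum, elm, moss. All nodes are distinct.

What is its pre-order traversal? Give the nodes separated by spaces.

The last element of post-order is the root; it splits in-order into left and right subtrees.
Root teak: left subtree has 3 nodes {rye, ivy, fig}, right has 10 {rose, reed, tulip, fir, mint, lime, sage, plum, elm, moss}.
  Root rye: left subtree has 0 nodes { }, right has 2 {ivy, fig}.
    Root ivy: left subtree has 0 nodes { }, right has 1 {fig}.
  Root rose: left subtree has 0 nodes { }, right has 9 {reed, tulip, fir, mint, lime, sage, plum, elm, moss}.
    Root mint: left subtree has 3 nodes {reed, tulip, fir}, right has 5 {lime, sage, plum, elm, moss}.
      Root fir: left subtree has 2 nodes {reed, tulip}, right has 0 { }.
        Root reed: left subtree has 0 nodes { }, right has 1 {tulip}.
      Root plum: left subtree has 2 nodes {lime, sage}, right has 2 {elm, moss}.
        Root sage: left subtree has 1 node {lime}, right has 0 { }.
        Root moss: left subtree has 1 node {elm}, right has 0 { }.

teak rye ivy fig rose mint fir reed tulip plum sage lime moss elm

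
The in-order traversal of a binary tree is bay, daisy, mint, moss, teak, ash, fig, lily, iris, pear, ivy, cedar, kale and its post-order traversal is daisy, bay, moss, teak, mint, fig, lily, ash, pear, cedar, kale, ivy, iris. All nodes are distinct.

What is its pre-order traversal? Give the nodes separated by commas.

iris, ash, mint, bay, daisy, teak, moss, lily, fig, ivy, pear, kale, cedar

The last element of post-order is the root; it splits in-order into left and right subtrees.
Root iris: left subtree has 8 nodes {bay, daisy, mint, moss, teak, ash, fig, lily}, right has 4 {pear, ivy, cedar, kale}.
  Root ash: left subtree has 5 nodes {bay, daisy, mint, moss, teak}, right has 2 {fig, lily}.
    Root mint: left subtree has 2 nodes {bay, daisy}, right has 2 {moss, teak}.
      Root bay: left subtree has 0 nodes { }, right has 1 {daisy}.
      Root teak: left subtree has 1 node {moss}, right has 0 { }.
    Root lily: left subtree has 1 node {fig}, right has 0 { }.
  Root ivy: left subtree has 1 node {pear}, right has 2 {cedar, kale}.
    Root kale: left subtree has 1 node {cedar}, right has 0 { }.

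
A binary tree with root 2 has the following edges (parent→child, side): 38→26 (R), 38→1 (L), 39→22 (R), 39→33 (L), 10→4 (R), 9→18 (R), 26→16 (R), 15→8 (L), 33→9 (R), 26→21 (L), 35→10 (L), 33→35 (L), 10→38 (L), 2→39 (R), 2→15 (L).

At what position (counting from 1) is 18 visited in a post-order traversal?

11

Post-order visits the left subtree, then the right subtree, then the node.
At 2: go left to 15.
  At 15: go left to 8.
    8 is a leaf — visit 8.
  At 15: no right child.
  Visit 15.
At 2: go right to 39.
  At 39: go left to 33.
    At 33: go left to 35.
      At 35: go left to 10.
        At 10: go left to 38.
          At 38: go left to 1.
            1 is a leaf — visit 1.
          At 38: go right to 26.
            At 26: go left to 21.
              21 is a leaf — visit 21.
            At 26: go right to 16.
              16 is a leaf — visit 16.
            Visit 26.
          Visit 38.
        At 10: go right to 4.
          4 is a leaf — visit 4.
        Visit 10.
      At 35: no right child.
      Visit 35.
    At 33: go right to 9.
      At 9: no left child.
      At 9: go right to 18.
        18 is a leaf — visit 18.
      Visit 9.
    Visit 33.
  At 39: go right to 22.
    22 is a leaf — visit 22.
  Visit 39.
Visit 2.
Full post-order sequence: 8, 15, 1, 21, 16, 26, 38, 4, 10, 35, 18, 9, 33, 22, 39, 2.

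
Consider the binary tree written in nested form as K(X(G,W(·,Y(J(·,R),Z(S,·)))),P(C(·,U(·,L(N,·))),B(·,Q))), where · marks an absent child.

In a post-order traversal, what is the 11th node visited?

Post-order visits the left subtree, then the right subtree, then the node.
At K: go left to X.
  At X: go left to G.
    G is a leaf — visit G.
  At X: go right to W.
    At W: no left child.
    At W: go right to Y.
      At Y: go left to J.
        At J: no left child.
        At J: go right to R.
          R is a leaf — visit R.
        Visit J.
      At Y: go right to Z.
        At Z: go left to S.
          S is a leaf — visit S.
        At Z: no right child.
        Visit Z.
      Visit Y.
    Visit W.
  Visit X.
At K: go right to P.
  At P: go left to C.
    At C: no left child.
    At C: go right to U.
      At U: no left child.
      At U: go right to L.
        At L: go left to N.
          N is a leaf — visit N.
        At L: no right child.
        Visit L.
      Visit U.
    Visit C.
  At P: go right to B.
    At B: no left child.
    At B: go right to Q.
      Q is a leaf — visit Q.
    Visit B.
  Visit P.
Visit K.
Full post-order sequence: G, R, J, S, Z, Y, W, X, N, L, U, C, Q, B, P, K.

U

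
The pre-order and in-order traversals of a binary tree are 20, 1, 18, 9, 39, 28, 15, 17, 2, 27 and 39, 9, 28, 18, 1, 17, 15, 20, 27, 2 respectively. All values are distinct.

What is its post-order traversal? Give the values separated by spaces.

39 28 9 18 17 15 1 27 2 20

The first element of pre-order is the root; it splits in-order into left and right subtrees.
Root 20: left subtree has 7 nodes {39, 9, 28, 18, 1, 17, 15}, right has 2 {27, 2}.
  Root 1: left subtree has 4 nodes {39, 9, 28, 18}, right has 2 {17, 15}.
    Root 18: left subtree has 3 nodes {39, 9, 28}, right has 0 { }.
      Root 9: left subtree has 1 node {39}, right has 1 {28}.
    Root 15: left subtree has 1 node {17}, right has 0 { }.
  Root 2: left subtree has 1 node {27}, right has 0 { }.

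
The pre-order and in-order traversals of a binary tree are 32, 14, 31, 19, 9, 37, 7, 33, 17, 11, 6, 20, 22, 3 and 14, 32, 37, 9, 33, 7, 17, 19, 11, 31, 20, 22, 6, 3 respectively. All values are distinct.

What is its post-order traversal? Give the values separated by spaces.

The first element of pre-order is the root; it splits in-order into left and right subtrees.
Root 32: left subtree has 1 node {14}, right has 12 {37, 9, 33, 7, 17, 19, 11, 31, 20, 22, 6, 3}.
  Root 31: left subtree has 7 nodes {37, 9, 33, 7, 17, 19, 11}, right has 4 {20, 22, 6, 3}.
    Root 19: left subtree has 5 nodes {37, 9, 33, 7, 17}, right has 1 {11}.
      Root 9: left subtree has 1 node {37}, right has 3 {33, 7, 17}.
        Root 7: left subtree has 1 node {33}, right has 1 {17}.
    Root 6: left subtree has 2 nodes {20, 22}, right has 1 {3}.
      Root 20: left subtree has 0 nodes { }, right has 1 {22}.

14 37 33 17 7 9 11 19 22 20 3 6 31 32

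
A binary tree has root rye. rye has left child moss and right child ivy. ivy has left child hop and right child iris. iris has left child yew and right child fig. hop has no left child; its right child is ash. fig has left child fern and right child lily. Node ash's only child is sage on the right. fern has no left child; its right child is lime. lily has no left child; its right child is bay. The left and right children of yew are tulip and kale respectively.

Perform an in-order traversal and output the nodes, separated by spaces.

moss rye hop ash sage ivy tulip yew kale iris fern lime fig lily bay

In-order visits the left subtree, then the node, then the right subtree.
At rye: go left to moss.
  moss is a leaf — visit moss.
Visit rye.
At rye: go right to ivy.
  At ivy: go left to hop.
    At hop: no left child.
    Visit hop.
    At hop: go right to ash.
      At ash: no left child.
      Visit ash.
      At ash: go right to sage.
        sage is a leaf — visit sage.
  Visit ivy.
  At ivy: go right to iris.
    At iris: go left to yew.
      At yew: go left to tulip.
        tulip is a leaf — visit tulip.
      Visit yew.
      At yew: go right to kale.
        kale is a leaf — visit kale.
    Visit iris.
    At iris: go right to fig.
      At fig: go left to fern.
        At fern: no left child.
        Visit fern.
        At fern: go right to lime.
          lime is a leaf — visit lime.
      Visit fig.
      At fig: go right to lily.
        At lily: no left child.
        Visit lily.
        At lily: go right to bay.
          bay is a leaf — visit bay.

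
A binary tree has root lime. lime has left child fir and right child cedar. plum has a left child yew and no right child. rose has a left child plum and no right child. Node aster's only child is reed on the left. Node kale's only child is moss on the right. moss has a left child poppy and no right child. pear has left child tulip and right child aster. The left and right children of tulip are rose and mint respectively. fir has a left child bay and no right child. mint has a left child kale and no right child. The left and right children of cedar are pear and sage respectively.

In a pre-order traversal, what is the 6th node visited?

Pre-order visits the node, then its left subtree, then its right subtree.
Visit lime.
At lime: go left to fir.
  Visit fir.
  At fir: go left to bay.
    bay is a leaf — visit bay.
  At fir: no right child.
At lime: go right to cedar.
  Visit cedar.
  At cedar: go left to pear.
    Visit pear.
    At pear: go left to tulip.
      Visit tulip.
      At tulip: go left to rose.
        Visit rose.
        At rose: go left to plum.
          Visit plum.
          At plum: go left to yew.
            yew is a leaf — visit yew.
          At plum: no right child.
        At rose: no right child.
      At tulip: go right to mint.
        Visit mint.
        At mint: go left to kale.
          Visit kale.
          At kale: no left child.
          At kale: go right to moss.
            Visit moss.
            At moss: go left to poppy.
              poppy is a leaf — visit poppy.
            At moss: no right child.
        At mint: no right child.
    At pear: go right to aster.
      Visit aster.
      At aster: go left to reed.
        reed is a leaf — visit reed.
      At aster: no right child.
  At cedar: go right to sage.
    sage is a leaf — visit sage.
Full pre-order sequence: lime, fir, bay, cedar, pear, tulip, rose, plum, yew, mint, kale, moss, poppy, aster, reed, sage.

tulip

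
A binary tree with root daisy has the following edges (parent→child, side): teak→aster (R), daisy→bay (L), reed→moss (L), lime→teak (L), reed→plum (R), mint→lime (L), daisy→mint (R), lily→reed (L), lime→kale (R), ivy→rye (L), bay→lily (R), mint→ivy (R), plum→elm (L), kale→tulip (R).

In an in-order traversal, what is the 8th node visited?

teak

In-order visits the left subtree, then the node, then the right subtree.
At daisy: go left to bay.
  At bay: no left child.
  Visit bay.
  At bay: go right to lily.
    At lily: go left to reed.
      At reed: go left to moss.
        moss is a leaf — visit moss.
      Visit reed.
      At reed: go right to plum.
        At plum: go left to elm.
          elm is a leaf — visit elm.
        Visit plum.
        At plum: no right child.
    Visit lily.
    At lily: no right child.
Visit daisy.
At daisy: go right to mint.
  At mint: go left to lime.
    At lime: go left to teak.
      At teak: no left child.
      Visit teak.
      At teak: go right to aster.
        aster is a leaf — visit aster.
    Visit lime.
    At lime: go right to kale.
      At kale: no left child.
      Visit kale.
      At kale: go right to tulip.
        tulip is a leaf — visit tulip.
  Visit mint.
  At mint: go right to ivy.
    At ivy: go left to rye.
      rye is a leaf — visit rye.
    Visit ivy.
    At ivy: no right child.
Full in-order sequence: bay, moss, reed, elm, plum, lily, daisy, teak, aster, lime, kale, tulip, mint, rye, ivy.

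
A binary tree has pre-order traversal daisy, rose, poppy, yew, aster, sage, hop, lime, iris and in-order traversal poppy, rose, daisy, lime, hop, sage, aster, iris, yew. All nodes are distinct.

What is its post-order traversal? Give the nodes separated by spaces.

The first element of pre-order is the root; it splits in-order into left and right subtrees.
Root daisy: left subtree has 2 nodes {poppy, rose}, right has 6 {lime, hop, sage, aster, iris, yew}.
  Root rose: left subtree has 1 node {poppy}, right has 0 { }.
  Root yew: left subtree has 5 nodes {lime, hop, sage, aster, iris}, right has 0 { }.
    Root aster: left subtree has 3 nodes {lime, hop, sage}, right has 1 {iris}.
      Root sage: left subtree has 2 nodes {lime, hop}, right has 0 { }.
        Root hop: left subtree has 1 node {lime}, right has 0 { }.

poppy rose lime hop sage iris aster yew daisy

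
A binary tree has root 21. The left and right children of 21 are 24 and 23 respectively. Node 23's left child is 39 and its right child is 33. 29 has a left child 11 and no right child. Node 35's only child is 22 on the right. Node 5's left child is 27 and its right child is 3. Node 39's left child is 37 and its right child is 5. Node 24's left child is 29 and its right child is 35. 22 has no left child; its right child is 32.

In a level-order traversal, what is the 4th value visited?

29

Level-order visits nodes level by level from the root, left to right within each level.
Level 0: 21
Level 1: 24, 23
Level 2: 29, 35, 39, 33
Level 3: 11, 22, 37, 5
Level 4: 32, 27, 3
Full level-order sequence: 21, 24, 23, 29, 35, 39, 33, 11, 22, 37, 5, 32, 27, 3.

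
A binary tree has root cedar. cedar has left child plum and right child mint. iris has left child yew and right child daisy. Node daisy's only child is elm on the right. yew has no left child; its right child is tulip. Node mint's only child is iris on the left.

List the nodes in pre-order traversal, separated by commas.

cedar, plum, mint, iris, yew, tulip, daisy, elm

Pre-order visits the node, then its left subtree, then its right subtree.
Visit cedar.
At cedar: go left to plum.
  plum is a leaf — visit plum.
At cedar: go right to mint.
  Visit mint.
  At mint: go left to iris.
    Visit iris.
    At iris: go left to yew.
      Visit yew.
      At yew: no left child.
      At yew: go right to tulip.
        tulip is a leaf — visit tulip.
    At iris: go right to daisy.
      Visit daisy.
      At daisy: no left child.
      At daisy: go right to elm.
        elm is a leaf — visit elm.
  At mint: no right child.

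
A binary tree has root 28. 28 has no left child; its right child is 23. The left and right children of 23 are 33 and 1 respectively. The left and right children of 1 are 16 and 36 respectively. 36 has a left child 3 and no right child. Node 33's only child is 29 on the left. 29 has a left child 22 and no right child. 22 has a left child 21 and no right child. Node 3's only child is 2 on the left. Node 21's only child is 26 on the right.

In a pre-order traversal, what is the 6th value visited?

Pre-order visits the node, then its left subtree, then its right subtree.
Visit 28.
At 28: no left child.
At 28: go right to 23.
  Visit 23.
  At 23: go left to 33.
    Visit 33.
    At 33: go left to 29.
      Visit 29.
      At 29: go left to 22.
        Visit 22.
        At 22: go left to 21.
          Visit 21.
          At 21: no left child.
          At 21: go right to 26.
            26 is a leaf — visit 26.
        At 22: no right child.
      At 29: no right child.
    At 33: no right child.
  At 23: go right to 1.
    Visit 1.
    At 1: go left to 16.
      16 is a leaf — visit 16.
    At 1: go right to 36.
      Visit 36.
      At 36: go left to 3.
        Visit 3.
        At 3: go left to 2.
          2 is a leaf — visit 2.
        At 3: no right child.
      At 36: no right child.
Full pre-order sequence: 28, 23, 33, 29, 22, 21, 26, 1, 16, 36, 3, 2.

21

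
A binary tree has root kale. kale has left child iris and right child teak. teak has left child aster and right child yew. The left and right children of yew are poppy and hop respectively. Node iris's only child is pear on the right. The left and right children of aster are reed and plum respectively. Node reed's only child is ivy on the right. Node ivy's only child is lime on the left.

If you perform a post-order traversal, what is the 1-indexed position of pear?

1

Post-order visits the left subtree, then the right subtree, then the node.
At kale: go left to iris.
  At iris: no left child.
  At iris: go right to pear.
    pear is a leaf — visit pear.
  Visit iris.
At kale: go right to teak.
  At teak: go left to aster.
    At aster: go left to reed.
      At reed: no left child.
      At reed: go right to ivy.
        At ivy: go left to lime.
          lime is a leaf — visit lime.
        At ivy: no right child.
        Visit ivy.
      Visit reed.
    At aster: go right to plum.
      plum is a leaf — visit plum.
    Visit aster.
  At teak: go right to yew.
    At yew: go left to poppy.
      poppy is a leaf — visit poppy.
    At yew: go right to hop.
      hop is a leaf — visit hop.
    Visit yew.
  Visit teak.
Visit kale.
Full post-order sequence: pear, iris, lime, ivy, reed, plum, aster, poppy, hop, yew, teak, kale.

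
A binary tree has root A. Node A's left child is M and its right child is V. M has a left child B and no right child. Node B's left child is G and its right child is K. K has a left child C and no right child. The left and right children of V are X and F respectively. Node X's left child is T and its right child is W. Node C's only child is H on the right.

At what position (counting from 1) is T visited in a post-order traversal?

7

Post-order visits the left subtree, then the right subtree, then the node.
At A: go left to M.
  At M: go left to B.
    At B: go left to G.
      G is a leaf — visit G.
    At B: go right to K.
      At K: go left to C.
        At C: no left child.
        At C: go right to H.
          H is a leaf — visit H.
        Visit C.
      At K: no right child.
      Visit K.
    Visit B.
  At M: no right child.
  Visit M.
At A: go right to V.
  At V: go left to X.
    At X: go left to T.
      T is a leaf — visit T.
    At X: go right to W.
      W is a leaf — visit W.
    Visit X.
  At V: go right to F.
    F is a leaf — visit F.
  Visit V.
Visit A.
Full post-order sequence: G, H, C, K, B, M, T, W, X, F, V, A.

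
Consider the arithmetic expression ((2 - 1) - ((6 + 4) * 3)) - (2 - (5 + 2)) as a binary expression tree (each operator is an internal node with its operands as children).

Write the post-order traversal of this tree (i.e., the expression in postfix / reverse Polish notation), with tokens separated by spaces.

Post-order on an expression tree gives postfix notation: for each operator, emit left operand, right operand, then the operator.

2 1 - 6 4 + 3 * - 2 5 2 + - -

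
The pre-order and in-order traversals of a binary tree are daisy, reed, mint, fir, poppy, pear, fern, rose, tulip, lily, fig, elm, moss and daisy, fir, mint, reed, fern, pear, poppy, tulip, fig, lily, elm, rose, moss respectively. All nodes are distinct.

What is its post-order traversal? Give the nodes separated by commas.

The first element of pre-order is the root; it splits in-order into left and right subtrees.
Root daisy: left subtree has 0 nodes { }, right has 12 {fir, mint, reed, fern, pear, poppy, tulip, fig, lily, elm, rose, moss}.
  Root reed: left subtree has 2 nodes {fir, mint}, right has 9 {fern, pear, poppy, tulip, fig, lily, elm, rose, moss}.
    Root mint: left subtree has 1 node {fir}, right has 0 { }.
    Root poppy: left subtree has 2 nodes {fern, pear}, right has 6 {tulip, fig, lily, elm, rose, moss}.
      Root pear: left subtree has 1 node {fern}, right has 0 { }.
      Root rose: left subtree has 4 nodes {tulip, fig, lily, elm}, right has 1 {moss}.
        Root tulip: left subtree has 0 nodes { }, right has 3 {fig, lily, elm}.
          Root lily: left subtree has 1 node {fig}, right has 1 {elm}.

fir, mint, fern, pear, fig, elm, lily, tulip, moss, rose, poppy, reed, daisy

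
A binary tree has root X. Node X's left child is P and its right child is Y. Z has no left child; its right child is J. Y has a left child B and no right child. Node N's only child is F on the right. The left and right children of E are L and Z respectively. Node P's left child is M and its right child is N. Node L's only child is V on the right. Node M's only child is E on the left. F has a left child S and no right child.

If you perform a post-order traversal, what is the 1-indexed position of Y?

Post-order visits the left subtree, then the right subtree, then the node.
At X: go left to P.
  At P: go left to M.
    At M: go left to E.
      At E: go left to L.
        At L: no left child.
        At L: go right to V.
          V is a leaf — visit V.
        Visit L.
      At E: go right to Z.
        At Z: no left child.
        At Z: go right to J.
          J is a leaf — visit J.
        Visit Z.
      Visit E.
    At M: no right child.
    Visit M.
  At P: go right to N.
    At N: no left child.
    At N: go right to F.
      At F: go left to S.
        S is a leaf — visit S.
      At F: no right child.
      Visit F.
    Visit N.
  Visit P.
At X: go right to Y.
  At Y: go left to B.
    B is a leaf — visit B.
  At Y: no right child.
  Visit Y.
Visit X.
Full post-order sequence: V, L, J, Z, E, M, S, F, N, P, B, Y, X.

12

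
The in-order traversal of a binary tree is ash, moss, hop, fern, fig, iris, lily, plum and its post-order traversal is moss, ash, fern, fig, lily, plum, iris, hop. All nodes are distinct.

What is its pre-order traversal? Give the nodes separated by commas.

The last element of post-order is the root; it splits in-order into left and right subtrees.
Root hop: left subtree has 2 nodes {ash, moss}, right has 5 {fern, fig, iris, lily, plum}.
  Root ash: left subtree has 0 nodes { }, right has 1 {moss}.
  Root iris: left subtree has 2 nodes {fern, fig}, right has 2 {lily, plum}.
    Root fig: left subtree has 1 node {fern}, right has 0 { }.
    Root plum: left subtree has 1 node {lily}, right has 0 { }.

hop, ash, moss, iris, fig, fern, plum, lily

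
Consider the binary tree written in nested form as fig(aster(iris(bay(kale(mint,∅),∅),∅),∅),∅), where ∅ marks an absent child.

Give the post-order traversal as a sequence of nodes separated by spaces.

mint kale bay iris aster fig

Post-order visits the left subtree, then the right subtree, then the node.
At fig: go left to aster.
  At aster: go left to iris.
    At iris: go left to bay.
      At bay: go left to kale.
        At kale: go left to mint.
          mint is a leaf — visit mint.
        At kale: no right child.
        Visit kale.
      At bay: no right child.
      Visit bay.
    At iris: no right child.
    Visit iris.
  At aster: no right child.
  Visit aster.
At fig: no right child.
Visit fig.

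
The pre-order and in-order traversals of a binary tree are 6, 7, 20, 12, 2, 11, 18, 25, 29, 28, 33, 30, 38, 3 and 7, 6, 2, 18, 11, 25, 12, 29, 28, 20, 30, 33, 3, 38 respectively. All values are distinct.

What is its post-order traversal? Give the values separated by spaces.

7 18 25 11 2 28 29 12 30 3 38 33 20 6

The first element of pre-order is the root; it splits in-order into left and right subtrees.
Root 6: left subtree has 1 node {7}, right has 12 {2, 18, 11, 25, 12, 29, 28, 20, 30, 33, 3, 38}.
  Root 20: left subtree has 7 nodes {2, 18, 11, 25, 12, 29, 28}, right has 4 {30, 33, 3, 38}.
    Root 12: left subtree has 4 nodes {2, 18, 11, 25}, right has 2 {29, 28}.
      Root 2: left subtree has 0 nodes { }, right has 3 {18, 11, 25}.
        Root 11: left subtree has 1 node {18}, right has 1 {25}.
      Root 29: left subtree has 0 nodes { }, right has 1 {28}.
    Root 33: left subtree has 1 node {30}, right has 2 {3, 38}.
      Root 38: left subtree has 1 node {3}, right has 0 { }.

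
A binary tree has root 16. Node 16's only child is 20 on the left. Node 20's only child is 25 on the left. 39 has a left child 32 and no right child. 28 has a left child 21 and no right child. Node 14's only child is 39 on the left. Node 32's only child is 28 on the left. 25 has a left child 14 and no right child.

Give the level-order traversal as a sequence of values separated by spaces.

Level-order visits nodes level by level from the root, left to right within each level.
Level 0: 16
Level 1: 20
Level 2: 25
Level 3: 14
Level 4: 39
Level 5: 32
Level 6: 28
Level 7: 21

16 20 25 14 39 32 28 21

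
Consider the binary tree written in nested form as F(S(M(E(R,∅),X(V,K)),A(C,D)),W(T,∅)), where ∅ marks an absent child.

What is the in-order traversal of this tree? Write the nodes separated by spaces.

In-order visits the left subtree, then the node, then the right subtree.
At F: go left to S.
  At S: go left to M.
    At M: go left to E.
      At E: go left to R.
        R is a leaf — visit R.
      Visit E.
      At E: no right child.
    Visit M.
    At M: go right to X.
      At X: go left to V.
        V is a leaf — visit V.
      Visit X.
      At X: go right to K.
        K is a leaf — visit K.
  Visit S.
  At S: go right to A.
    At A: go left to C.
      C is a leaf — visit C.
    Visit A.
    At A: go right to D.
      D is a leaf — visit D.
Visit F.
At F: go right to W.
  At W: go left to T.
    T is a leaf — visit T.
  Visit W.
  At W: no right child.

R E M V X K S C A D F T W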